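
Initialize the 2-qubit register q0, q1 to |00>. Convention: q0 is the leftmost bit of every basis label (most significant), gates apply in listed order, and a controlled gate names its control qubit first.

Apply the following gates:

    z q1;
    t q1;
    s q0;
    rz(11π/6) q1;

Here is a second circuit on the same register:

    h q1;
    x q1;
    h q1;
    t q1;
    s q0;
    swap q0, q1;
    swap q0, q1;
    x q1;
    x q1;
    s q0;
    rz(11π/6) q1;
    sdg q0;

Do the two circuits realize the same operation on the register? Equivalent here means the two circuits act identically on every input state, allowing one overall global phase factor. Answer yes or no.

Yes — the two circuits implement the same unitary up to a global phase.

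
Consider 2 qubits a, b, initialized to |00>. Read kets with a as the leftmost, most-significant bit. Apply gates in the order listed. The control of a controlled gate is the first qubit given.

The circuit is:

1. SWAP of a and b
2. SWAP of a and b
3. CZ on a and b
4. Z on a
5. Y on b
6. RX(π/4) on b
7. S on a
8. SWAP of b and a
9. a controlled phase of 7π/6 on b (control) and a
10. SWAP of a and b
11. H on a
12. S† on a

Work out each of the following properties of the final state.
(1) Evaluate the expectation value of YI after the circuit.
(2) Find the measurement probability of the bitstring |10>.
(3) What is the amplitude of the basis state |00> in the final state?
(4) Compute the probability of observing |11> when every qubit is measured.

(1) The expectation value of YI is -1.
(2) A full measurement returns |10> with probability 1/4 - sqrt(2)/8.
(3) |00> carries amplitude sqrt(4 - 2*sqrt(2))/4 in the final state.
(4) A full measurement returns |11> with probability sqrt(2)/8 + 1/4.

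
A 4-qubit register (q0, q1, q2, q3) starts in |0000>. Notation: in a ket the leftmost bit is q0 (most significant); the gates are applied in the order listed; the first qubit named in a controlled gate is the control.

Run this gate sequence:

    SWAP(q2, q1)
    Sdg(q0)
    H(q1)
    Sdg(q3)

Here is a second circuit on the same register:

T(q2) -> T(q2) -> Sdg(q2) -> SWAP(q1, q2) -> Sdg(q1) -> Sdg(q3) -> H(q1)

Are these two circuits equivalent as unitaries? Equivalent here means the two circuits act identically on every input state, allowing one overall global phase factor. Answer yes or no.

No: there is an input state on which the two circuits produce genuinely different outputs (not merely differing by a phase).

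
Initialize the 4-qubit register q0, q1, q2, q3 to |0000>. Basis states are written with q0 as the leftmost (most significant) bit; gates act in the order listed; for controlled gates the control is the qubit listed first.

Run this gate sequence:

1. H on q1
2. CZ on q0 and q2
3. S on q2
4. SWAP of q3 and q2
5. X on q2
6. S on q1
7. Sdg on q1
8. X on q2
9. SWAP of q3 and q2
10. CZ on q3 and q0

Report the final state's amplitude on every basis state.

The resulting statevector has amplitude sqrt(2)/2 on |0000>, sqrt(2)/2 on |0100>, and 0 on every other basis state.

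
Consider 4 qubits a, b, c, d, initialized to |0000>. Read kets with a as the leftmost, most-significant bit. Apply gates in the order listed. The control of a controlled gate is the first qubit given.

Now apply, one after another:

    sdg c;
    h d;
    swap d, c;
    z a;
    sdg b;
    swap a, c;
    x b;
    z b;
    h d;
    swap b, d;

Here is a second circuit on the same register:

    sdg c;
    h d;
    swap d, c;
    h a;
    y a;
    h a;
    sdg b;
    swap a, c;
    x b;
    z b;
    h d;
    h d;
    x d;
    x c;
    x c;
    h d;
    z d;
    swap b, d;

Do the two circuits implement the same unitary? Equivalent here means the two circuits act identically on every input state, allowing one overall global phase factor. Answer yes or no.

No — the two circuits implement different unitaries, even allowing a global phase.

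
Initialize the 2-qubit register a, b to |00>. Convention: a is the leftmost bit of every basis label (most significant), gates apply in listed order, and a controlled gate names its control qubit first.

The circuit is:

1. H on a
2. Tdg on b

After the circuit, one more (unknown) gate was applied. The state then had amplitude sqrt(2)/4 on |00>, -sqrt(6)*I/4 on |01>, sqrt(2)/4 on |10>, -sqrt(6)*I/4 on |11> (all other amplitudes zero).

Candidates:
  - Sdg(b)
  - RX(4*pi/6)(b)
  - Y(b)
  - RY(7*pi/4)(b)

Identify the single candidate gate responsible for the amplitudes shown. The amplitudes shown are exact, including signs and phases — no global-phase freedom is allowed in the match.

It was RX(4*pi/6)(b) that produced the state shown.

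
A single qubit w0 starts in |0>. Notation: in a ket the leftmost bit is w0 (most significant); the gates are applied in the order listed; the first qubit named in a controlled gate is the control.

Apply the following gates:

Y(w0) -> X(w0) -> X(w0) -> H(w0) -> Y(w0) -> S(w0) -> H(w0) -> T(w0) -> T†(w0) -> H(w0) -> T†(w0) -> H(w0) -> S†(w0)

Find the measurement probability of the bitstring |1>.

Outcome |1> occurs with probability 1/2 - sqrt(2)/4. Key observation: steps 7-10 multiply out to the identity, so the circuit reduces to the remaining gates.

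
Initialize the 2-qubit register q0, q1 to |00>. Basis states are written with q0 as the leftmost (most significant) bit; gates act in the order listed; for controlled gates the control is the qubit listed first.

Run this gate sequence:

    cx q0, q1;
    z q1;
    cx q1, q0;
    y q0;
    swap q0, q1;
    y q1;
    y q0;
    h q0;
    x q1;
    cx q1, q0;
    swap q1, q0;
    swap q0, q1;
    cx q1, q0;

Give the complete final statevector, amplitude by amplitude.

After the circuit, the state carries amplitude 0 on |00>, sqrt(2)*I/2 on |01>, 0 on |10>, -sqrt(2)*I/2 on |11>.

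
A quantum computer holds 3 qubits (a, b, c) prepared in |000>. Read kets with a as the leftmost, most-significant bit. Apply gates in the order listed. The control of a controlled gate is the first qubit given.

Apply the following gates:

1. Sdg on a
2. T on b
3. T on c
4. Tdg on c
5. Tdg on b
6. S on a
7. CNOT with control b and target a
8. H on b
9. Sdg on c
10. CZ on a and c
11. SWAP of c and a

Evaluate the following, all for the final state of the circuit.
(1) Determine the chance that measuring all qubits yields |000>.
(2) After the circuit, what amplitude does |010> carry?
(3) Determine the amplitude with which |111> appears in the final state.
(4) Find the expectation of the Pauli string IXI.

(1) A full measurement returns |000> with probability 1/2. Key observation: steps 1-6 multiply out to the identity, so the circuit reduces to the remaining gates.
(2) |010> carries amplitude sqrt(2)/2 in the final state.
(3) The amplitude on |111> is 0.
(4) The observable IXI averages to 1.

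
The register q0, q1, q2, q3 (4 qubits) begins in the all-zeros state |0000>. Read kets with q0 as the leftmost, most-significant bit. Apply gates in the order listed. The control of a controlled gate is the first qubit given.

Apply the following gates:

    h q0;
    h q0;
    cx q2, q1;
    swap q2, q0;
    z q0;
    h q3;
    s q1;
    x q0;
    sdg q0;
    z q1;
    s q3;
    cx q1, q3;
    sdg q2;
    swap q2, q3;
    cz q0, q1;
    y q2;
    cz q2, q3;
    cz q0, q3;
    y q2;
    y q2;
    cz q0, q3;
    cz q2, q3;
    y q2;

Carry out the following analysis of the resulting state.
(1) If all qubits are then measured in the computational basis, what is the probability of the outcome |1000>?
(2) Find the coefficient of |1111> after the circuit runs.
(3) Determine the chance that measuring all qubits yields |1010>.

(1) Outcome |1000> occurs with probability 1/2.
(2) The amplitude on |1111> is 0.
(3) A full measurement returns |1010> with probability 1/2.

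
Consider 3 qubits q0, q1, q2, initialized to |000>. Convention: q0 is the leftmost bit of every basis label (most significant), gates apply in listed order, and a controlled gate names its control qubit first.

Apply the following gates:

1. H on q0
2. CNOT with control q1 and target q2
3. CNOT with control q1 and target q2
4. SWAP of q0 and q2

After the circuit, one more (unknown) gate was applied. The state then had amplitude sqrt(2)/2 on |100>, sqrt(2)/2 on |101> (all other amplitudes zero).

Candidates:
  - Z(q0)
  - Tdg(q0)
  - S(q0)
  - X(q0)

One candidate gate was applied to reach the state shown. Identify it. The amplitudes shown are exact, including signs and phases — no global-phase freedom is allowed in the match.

The unique candidate consistent with the amplitudes is X(q0). Key observation: the block from step 2 through step 3 cancels to the identity and can be dropped.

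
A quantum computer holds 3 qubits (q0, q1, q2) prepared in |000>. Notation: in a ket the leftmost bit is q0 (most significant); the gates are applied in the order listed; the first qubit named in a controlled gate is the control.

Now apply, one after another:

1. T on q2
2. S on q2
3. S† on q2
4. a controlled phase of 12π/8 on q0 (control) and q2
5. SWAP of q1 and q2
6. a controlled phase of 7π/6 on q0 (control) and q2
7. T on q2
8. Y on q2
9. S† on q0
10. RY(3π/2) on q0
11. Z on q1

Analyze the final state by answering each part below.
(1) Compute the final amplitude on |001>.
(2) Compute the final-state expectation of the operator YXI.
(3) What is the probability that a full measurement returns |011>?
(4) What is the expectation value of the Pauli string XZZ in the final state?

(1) |001> carries amplitude -sqrt(2)*I/2 in the final state.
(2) The expectation value of YXI is 0.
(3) The probability of measuring |011> is 0.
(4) In the final state, XZZ has expectation 1.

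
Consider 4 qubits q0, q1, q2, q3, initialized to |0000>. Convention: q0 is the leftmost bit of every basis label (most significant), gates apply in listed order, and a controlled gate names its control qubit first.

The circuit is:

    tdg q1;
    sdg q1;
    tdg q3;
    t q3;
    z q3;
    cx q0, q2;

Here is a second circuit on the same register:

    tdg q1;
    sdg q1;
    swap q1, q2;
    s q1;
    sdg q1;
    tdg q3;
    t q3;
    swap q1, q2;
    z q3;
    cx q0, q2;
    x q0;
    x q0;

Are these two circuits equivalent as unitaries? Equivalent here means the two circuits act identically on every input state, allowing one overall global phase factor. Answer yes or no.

Yes, they are equivalent — the unitaries differ by at most a global phase.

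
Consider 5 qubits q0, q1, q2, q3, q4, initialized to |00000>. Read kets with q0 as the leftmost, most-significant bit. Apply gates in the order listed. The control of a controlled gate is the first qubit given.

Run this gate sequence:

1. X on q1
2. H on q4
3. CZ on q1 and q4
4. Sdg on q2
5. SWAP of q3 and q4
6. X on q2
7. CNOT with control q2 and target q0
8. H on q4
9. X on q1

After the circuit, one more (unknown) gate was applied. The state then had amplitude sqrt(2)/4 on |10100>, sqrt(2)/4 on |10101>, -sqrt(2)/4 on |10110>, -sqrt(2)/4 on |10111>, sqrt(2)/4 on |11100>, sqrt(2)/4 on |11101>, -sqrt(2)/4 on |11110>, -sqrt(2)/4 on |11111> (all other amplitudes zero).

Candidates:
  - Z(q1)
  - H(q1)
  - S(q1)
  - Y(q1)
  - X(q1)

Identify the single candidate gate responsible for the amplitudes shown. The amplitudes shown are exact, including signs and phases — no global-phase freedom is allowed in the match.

The applied gate was H(q1).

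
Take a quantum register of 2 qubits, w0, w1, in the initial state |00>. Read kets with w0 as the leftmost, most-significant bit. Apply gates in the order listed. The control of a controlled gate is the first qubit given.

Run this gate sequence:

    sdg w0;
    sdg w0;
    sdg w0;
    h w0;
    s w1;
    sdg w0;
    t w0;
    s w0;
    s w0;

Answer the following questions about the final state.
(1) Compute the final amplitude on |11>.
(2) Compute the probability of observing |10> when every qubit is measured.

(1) |11> carries amplitude 0 in the final state.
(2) A full measurement returns |10> with probability 1/2.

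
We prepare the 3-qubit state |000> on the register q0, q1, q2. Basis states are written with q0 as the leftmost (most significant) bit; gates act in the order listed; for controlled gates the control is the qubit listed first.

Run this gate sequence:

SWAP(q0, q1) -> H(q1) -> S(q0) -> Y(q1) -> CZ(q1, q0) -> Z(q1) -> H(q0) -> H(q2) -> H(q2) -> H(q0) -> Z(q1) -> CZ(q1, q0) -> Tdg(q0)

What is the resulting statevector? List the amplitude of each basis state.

The resulting statevector has amplitude -sqrt(2)*I/2 on |000>, sqrt(2)*I/2 on |010>, and 0 on every other basis state. Key observation: the block from step 5 through step 12 cancels to the identity and can be dropped.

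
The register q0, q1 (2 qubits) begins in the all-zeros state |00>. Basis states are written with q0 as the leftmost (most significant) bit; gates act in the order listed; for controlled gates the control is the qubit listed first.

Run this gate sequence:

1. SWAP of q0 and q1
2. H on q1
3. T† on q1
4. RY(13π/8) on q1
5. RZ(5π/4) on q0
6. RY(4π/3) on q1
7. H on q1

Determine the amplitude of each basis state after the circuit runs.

The resulting statevector has amplitude exp(-5*I*pi/8)*cos(3*pi/16)/4 + sqrt(3)*exp(-7*I*pi/8)*cos(3*pi/16)/4 + exp(-7*I*pi/8)*cos(3*pi/16)/4 + exp(-7*I*pi/8)*sin(3*pi/16)/4 - sqrt(3)*exp(-7*I*pi/8)*sin(3*pi/16)/4 - exp(-5*I*pi/8)*sin(3*pi/16)/4 - sqrt(3)*exp(-5*I*pi/8)*sin(3*pi/16)/4 - sqrt(3)*exp(-5*I*pi/8)*cos(3*pi/16)/4 on |00>, sqrt(3)*exp(-5*I*pi/8)*cos(3*pi/16)/4 + exp(-5*I*pi/8)*cos(3*pi/16)/4 + sqrt(3)*exp(-7*I*pi/8)*cos(3*pi/16)/4 + exp(-5*I*pi/8)*sin(3*pi/16)/4 + sqrt(3)*exp(-7*I*pi/8)*sin(3*pi/16)/4 + exp(-7*I*pi/8)*sin(3*pi/16)/4 - exp(-7*I*pi/8)*cos(3*pi/16)/4 - sqrt(3)*exp(-5*I*pi/8)*sin(3*pi/16)/4 on |01>, 0 on |10>, 0 on |11>.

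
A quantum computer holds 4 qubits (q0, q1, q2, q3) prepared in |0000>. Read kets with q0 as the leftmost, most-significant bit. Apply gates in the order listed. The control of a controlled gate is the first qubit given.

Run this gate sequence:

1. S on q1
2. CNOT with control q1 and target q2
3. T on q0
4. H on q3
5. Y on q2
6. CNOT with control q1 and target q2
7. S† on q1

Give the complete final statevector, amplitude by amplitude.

After the circuit, the state carries amplitude sqrt(2)*I/2 on |0010>, sqrt(2)*I/2 on |0011>, and 0 on every other basis state.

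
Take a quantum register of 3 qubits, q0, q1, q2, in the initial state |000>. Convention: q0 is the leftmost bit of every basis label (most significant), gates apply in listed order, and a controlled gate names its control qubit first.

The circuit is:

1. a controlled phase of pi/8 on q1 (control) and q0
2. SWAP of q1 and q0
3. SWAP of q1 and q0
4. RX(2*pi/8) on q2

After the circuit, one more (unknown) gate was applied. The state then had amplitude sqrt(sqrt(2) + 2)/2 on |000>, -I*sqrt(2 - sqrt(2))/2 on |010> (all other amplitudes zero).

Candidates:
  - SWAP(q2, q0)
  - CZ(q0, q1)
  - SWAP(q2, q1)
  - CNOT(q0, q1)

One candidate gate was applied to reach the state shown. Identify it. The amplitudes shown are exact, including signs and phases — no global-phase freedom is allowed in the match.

The applied gate was SWAP(q2, q1). Key observation: gates 2-3 undo each other exactly, leaving only the rest of the circuit to track.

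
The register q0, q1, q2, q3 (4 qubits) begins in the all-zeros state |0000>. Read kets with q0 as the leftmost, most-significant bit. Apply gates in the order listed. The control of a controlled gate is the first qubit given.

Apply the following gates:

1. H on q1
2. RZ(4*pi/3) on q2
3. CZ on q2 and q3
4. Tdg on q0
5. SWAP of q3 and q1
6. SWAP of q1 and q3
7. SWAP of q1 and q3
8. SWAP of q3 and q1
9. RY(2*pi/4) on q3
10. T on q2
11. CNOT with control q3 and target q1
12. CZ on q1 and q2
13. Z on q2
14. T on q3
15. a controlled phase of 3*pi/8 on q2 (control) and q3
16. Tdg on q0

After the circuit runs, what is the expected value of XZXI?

In the final state, XZXI has expectation 0.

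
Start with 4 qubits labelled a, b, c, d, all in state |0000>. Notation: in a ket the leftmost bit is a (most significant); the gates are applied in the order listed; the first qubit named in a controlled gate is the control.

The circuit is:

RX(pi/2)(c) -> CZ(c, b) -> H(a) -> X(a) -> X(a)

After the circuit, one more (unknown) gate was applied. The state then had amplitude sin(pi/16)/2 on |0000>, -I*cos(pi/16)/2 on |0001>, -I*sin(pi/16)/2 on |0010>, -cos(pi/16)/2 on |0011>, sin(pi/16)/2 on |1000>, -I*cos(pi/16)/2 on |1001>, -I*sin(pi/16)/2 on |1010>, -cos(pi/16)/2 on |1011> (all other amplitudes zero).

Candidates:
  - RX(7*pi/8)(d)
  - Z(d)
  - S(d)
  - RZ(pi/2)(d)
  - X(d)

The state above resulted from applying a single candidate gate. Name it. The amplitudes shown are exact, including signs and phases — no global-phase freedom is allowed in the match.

It was RX(7*pi/8)(d) that produced the state shown.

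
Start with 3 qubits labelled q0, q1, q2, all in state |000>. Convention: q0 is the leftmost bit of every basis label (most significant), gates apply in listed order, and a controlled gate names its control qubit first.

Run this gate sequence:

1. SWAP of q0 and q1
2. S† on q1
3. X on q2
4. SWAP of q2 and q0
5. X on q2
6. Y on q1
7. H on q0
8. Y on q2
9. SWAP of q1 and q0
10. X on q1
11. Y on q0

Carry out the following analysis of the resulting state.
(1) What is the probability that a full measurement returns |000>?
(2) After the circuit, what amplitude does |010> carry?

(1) The probability of measuring |000> is 1/2.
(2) The amplitude on |010> is -sqrt(2)*I/2.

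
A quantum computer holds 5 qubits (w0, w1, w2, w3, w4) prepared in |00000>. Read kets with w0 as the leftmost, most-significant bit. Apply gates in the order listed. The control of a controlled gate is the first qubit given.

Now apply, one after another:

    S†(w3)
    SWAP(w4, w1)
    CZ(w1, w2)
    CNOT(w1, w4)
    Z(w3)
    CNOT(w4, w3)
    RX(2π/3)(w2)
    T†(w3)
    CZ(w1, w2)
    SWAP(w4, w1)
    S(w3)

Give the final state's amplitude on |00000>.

The final state's coefficient on |00000> equals 1/2.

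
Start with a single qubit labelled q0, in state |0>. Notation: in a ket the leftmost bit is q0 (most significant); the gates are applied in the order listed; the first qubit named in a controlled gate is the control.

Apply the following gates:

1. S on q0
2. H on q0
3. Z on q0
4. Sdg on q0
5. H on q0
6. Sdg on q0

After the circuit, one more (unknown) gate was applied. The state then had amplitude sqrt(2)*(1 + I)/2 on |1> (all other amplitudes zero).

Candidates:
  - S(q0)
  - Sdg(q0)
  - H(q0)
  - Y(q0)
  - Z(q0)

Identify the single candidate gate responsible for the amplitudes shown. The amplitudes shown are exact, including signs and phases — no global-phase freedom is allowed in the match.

The applied gate was H(q0).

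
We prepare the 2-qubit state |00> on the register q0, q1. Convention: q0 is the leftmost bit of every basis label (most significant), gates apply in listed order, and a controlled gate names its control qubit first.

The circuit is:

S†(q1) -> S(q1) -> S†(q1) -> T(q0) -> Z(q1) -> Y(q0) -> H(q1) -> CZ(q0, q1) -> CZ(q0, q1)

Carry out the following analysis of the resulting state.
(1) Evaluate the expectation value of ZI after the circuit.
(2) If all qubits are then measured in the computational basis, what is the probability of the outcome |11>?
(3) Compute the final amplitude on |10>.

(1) In the final state, ZI has expectation -1. Key observation: the block from step 2 through step 3 cancels to the identity and can be dropped.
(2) The probability of measuring |11> is 1/2.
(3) The final state's coefficient on |10> equals sqrt(2)*I/2.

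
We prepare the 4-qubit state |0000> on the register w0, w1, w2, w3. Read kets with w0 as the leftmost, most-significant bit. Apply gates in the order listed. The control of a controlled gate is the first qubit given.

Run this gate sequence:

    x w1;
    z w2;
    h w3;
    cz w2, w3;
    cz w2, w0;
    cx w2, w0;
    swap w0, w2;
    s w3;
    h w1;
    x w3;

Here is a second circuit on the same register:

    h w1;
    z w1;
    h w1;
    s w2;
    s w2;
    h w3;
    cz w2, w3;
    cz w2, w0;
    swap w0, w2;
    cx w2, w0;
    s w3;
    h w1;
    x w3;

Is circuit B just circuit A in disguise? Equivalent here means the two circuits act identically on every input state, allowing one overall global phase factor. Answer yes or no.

No, they are not equivalent — no single phase factor reconciles the two unitaries.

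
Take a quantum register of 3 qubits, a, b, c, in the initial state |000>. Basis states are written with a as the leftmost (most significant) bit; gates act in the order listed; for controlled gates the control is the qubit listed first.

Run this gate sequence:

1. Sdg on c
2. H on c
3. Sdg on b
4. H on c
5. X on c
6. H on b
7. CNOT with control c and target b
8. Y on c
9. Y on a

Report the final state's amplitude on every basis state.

The final amplitudes are sqrt(2)/2 on |100>, sqrt(2)/2 on |110>, and 0 on every other basis state.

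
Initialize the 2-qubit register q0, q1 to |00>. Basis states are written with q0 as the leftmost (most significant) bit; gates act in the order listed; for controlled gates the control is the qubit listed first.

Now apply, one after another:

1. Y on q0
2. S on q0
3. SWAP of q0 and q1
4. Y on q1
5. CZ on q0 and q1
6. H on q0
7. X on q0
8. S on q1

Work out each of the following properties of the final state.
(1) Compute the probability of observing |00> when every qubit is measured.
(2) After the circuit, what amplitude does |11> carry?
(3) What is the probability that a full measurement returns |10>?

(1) Outcome |00> occurs with probability 1/2.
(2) The amplitude on |11> is 0.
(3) Outcome |10> occurs with probability 1/2.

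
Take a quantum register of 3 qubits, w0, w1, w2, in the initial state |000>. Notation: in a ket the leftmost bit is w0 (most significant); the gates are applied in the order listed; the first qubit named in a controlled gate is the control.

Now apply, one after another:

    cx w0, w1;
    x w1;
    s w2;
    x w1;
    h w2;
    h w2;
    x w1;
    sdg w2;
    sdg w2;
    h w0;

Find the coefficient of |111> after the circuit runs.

The final state's coefficient on |111> equals 0. Key observation: gates 3-8 undo each other exactly, leaving only the rest of the circuit to track.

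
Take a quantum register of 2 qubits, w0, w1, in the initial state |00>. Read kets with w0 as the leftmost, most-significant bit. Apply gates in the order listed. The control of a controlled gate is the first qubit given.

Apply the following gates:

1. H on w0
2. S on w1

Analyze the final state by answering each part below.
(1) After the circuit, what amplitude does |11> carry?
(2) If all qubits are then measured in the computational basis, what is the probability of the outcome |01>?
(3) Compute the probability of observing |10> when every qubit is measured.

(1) The amplitude on |11> is 0.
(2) A full measurement returns |01> with probability 0.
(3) The probability of measuring |10> is 1/2.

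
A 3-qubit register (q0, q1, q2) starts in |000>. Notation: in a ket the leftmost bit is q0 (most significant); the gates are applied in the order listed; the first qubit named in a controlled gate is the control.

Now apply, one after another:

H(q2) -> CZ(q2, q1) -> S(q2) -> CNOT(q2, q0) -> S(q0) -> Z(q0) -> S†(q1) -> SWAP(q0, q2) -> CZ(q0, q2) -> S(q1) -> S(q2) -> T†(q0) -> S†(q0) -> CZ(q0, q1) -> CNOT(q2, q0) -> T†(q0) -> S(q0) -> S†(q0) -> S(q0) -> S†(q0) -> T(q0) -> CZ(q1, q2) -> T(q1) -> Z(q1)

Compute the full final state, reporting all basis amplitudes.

The resulting statevector has amplitude sqrt(2)/2 on |000>, sqrt(2)*exp(3*I*pi/4)/2 on |001>, and 0 on every other basis state. Key observation: steps 16-21 multiply out to the identity, so the circuit reduces to the remaining gates.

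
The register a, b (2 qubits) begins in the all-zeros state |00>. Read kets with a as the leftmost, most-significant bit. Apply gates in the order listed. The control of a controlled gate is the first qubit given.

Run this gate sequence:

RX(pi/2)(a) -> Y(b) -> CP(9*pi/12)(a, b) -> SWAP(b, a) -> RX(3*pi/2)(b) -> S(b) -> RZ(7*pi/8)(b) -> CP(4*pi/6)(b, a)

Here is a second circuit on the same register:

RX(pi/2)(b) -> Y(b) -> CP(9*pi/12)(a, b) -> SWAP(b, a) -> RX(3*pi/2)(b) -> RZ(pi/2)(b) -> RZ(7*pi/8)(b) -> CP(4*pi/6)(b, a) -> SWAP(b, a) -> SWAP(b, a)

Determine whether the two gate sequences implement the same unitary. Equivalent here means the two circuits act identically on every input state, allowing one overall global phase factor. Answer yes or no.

No — the two circuits implement different unitaries, even allowing a global phase.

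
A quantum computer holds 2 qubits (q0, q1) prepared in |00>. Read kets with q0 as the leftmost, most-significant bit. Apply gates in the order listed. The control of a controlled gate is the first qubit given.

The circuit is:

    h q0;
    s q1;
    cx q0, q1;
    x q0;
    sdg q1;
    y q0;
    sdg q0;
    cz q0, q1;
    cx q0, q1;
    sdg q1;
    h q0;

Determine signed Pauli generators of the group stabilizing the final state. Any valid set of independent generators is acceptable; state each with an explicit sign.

The final state is stabilized by the group generated by -ZI, +IZ; other independent generating sets are equally valid.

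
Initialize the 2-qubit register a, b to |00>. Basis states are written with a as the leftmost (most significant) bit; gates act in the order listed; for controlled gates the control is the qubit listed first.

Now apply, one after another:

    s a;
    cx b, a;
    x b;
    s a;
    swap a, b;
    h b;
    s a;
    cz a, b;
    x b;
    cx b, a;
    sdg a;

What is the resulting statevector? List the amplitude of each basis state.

After the circuit, the state carries amplitude 0 on |00>, sqrt(2)*I/2 on |01>, -sqrt(2)/2 on |10>, 0 on |11>.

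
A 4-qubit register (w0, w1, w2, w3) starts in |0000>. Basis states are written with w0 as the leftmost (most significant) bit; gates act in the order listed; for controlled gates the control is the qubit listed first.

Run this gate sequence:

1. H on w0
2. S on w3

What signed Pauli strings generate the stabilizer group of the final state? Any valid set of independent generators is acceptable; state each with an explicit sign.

The stabilizer group can be generated by +XIII, +IZII, +IIZI, +IIIZ, among other valid generating sets.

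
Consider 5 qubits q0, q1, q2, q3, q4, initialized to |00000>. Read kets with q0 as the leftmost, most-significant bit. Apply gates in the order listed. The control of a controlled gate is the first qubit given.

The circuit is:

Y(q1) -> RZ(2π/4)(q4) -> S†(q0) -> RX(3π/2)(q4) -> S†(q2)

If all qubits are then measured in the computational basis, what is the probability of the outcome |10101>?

Outcome |10101> occurs with probability 0.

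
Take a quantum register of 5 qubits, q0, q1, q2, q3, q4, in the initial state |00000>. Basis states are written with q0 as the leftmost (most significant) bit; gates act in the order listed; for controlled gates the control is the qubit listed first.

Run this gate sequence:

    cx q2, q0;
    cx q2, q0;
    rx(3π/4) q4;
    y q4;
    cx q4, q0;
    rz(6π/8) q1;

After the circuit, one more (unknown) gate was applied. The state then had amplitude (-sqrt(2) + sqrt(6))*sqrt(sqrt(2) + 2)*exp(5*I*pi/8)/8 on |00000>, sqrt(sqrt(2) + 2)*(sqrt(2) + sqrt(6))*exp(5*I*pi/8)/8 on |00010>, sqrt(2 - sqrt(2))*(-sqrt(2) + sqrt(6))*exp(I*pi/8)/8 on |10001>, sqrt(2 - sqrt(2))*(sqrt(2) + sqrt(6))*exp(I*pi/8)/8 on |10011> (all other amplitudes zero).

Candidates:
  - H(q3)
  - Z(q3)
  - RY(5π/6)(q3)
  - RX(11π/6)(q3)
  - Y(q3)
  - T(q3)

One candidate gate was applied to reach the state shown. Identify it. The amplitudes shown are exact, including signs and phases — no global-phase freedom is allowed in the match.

The unique candidate consistent with the amplitudes is RY(5π/6)(q3). Key observation: steps 1-2 multiply out to the identity, so the circuit reduces to the remaining gates.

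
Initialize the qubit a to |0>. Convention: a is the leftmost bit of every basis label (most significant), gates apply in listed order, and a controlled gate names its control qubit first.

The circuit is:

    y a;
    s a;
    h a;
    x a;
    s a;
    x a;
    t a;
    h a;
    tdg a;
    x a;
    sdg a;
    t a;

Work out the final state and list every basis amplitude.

After the circuit, the state carries amplitude -1/2 - exp(I*pi/4)/2 on |0>, 1/2 - exp(I*pi/4)/2 on |1>.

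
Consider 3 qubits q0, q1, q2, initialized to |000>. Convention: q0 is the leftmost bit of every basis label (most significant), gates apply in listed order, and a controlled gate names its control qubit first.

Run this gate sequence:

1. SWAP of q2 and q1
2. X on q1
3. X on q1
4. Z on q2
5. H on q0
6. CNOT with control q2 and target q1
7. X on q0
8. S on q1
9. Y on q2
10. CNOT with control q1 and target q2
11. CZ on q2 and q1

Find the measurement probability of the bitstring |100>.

A full measurement returns |100> with probability 0.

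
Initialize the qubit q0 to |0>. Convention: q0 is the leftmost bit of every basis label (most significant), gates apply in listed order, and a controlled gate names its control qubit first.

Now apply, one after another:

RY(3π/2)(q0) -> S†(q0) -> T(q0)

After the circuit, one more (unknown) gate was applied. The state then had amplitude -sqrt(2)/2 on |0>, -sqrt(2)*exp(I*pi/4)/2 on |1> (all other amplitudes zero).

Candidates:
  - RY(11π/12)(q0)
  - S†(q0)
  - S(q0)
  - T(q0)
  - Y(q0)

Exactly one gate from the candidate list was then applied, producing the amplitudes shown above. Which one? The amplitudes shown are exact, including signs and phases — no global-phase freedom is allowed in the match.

It was S†(q0) that produced the state shown.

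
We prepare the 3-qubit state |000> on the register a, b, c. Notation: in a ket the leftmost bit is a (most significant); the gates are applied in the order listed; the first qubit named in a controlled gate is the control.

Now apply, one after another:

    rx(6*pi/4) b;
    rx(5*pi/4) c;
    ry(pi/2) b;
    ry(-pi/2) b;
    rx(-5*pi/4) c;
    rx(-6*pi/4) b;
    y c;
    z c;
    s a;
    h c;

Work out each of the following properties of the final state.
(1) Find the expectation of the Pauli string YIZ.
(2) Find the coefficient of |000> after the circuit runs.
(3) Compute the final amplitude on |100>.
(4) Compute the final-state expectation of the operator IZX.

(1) In the final state, YIZ has expectation 0. Key observation: steps 1-6 multiply out to the identity, so the circuit reduces to the remaining gates.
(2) The final state's coefficient on |000> equals -sqrt(2)*I/2.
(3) The amplitude on |100> is 0.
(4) The expectation value of IZX is -1.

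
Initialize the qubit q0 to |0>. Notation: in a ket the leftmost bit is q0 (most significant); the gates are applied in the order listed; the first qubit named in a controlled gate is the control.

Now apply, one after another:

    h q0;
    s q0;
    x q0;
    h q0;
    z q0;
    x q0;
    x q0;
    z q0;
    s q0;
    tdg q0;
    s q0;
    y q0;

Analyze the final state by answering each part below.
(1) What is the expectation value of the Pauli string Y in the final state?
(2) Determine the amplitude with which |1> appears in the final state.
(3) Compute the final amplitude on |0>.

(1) In the final state, Y has expectation -sqrt(2)/2.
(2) The final state's coefficient on |1> equals -1/2 + I/2.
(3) The final state's coefficient on |0> equals -sqrt(2)/2.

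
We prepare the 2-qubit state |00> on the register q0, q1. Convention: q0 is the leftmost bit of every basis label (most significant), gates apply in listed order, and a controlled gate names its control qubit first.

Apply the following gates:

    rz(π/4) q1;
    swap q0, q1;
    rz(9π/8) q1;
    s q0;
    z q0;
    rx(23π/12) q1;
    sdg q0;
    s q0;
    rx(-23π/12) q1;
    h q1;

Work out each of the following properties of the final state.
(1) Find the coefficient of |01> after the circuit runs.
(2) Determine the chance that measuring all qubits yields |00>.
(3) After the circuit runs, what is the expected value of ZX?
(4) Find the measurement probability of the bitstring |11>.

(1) The amplitude on |01> is -sqrt(2)*exp(5*I*pi/16)/2. Key observation: steps 6-9 multiply out to the identity, so the circuit reduces to the remaining gates.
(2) The probability of measuring |00> is 1/2.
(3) The observable ZX averages to 1.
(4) The probability of measuring |11> is 0.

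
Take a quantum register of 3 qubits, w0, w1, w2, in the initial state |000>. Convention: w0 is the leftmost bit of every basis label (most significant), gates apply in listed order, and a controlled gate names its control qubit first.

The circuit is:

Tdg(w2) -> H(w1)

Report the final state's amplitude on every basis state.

After the circuit, the state carries amplitude sqrt(2)/2 on |000>, sqrt(2)/2 on |010>, and 0 on every other basis state.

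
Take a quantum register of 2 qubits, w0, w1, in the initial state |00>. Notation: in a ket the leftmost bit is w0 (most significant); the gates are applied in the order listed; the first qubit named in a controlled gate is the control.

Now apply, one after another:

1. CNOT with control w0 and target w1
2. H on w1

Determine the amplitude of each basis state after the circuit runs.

The final amplitudes are sqrt(2)/2 on |00>, sqrt(2)/2 on |01>, 0 on |10>, 0 on |11>.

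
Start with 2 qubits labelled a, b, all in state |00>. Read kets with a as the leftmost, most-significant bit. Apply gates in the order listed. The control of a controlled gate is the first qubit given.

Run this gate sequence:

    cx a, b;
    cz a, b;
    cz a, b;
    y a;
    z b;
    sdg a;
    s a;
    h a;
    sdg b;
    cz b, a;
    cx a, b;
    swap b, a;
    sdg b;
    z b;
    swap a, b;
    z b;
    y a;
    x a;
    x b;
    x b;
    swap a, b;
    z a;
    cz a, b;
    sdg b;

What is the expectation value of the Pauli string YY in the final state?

In the final state, YY has expectation 1. Key observation: steps 19-20 multiply out to the identity, so the circuit reduces to the remaining gates.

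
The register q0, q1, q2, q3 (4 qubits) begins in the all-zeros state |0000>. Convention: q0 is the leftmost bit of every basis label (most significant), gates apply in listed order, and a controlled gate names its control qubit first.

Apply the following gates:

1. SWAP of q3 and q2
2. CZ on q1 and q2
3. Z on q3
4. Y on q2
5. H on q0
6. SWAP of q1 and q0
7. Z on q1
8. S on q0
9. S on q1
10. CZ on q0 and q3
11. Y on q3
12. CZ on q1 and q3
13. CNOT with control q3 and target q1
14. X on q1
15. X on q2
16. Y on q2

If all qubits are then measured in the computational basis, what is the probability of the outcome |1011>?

The probability of measuring |1011> is 0.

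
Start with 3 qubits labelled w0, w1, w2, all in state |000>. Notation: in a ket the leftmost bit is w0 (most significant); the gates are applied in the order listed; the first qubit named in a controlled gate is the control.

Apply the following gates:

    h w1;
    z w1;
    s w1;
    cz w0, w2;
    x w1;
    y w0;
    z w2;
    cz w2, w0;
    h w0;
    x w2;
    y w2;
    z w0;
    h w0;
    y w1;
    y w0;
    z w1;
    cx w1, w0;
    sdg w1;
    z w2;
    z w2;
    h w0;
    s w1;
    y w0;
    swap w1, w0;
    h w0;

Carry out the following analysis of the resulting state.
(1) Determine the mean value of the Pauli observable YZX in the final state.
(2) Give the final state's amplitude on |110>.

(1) The expectation value of YZX is 0.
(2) The final state's coefficient on |110> equals sqrt(2)*(-1 + I)/4.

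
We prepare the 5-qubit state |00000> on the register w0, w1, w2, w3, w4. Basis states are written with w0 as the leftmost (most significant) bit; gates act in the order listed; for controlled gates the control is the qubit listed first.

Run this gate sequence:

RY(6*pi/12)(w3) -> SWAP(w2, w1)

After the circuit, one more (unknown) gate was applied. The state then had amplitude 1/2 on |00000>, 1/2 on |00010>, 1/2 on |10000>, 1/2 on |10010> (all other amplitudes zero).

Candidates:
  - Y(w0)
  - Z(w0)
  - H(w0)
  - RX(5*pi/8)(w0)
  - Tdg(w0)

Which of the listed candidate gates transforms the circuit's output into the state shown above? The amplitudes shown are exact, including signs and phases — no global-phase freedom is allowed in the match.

The applied gate was H(w0).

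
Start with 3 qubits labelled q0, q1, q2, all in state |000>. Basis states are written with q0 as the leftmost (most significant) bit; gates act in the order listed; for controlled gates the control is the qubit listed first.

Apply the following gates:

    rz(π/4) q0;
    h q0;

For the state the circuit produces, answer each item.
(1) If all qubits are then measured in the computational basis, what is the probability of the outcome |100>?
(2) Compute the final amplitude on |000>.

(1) A full measurement returns |100> with probability 1/2.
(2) The amplitude on |000> is -sqrt(2)*exp(7*I*pi/8)/2.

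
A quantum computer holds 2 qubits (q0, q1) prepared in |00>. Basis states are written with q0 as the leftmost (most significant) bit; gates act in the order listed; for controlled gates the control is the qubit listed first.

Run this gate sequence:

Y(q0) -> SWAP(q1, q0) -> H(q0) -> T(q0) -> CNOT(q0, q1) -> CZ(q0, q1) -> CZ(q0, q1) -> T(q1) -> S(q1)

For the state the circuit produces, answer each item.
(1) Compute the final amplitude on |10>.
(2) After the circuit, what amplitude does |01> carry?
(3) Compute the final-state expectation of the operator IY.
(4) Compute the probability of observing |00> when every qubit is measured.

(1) |10> carries amplitude sqrt(2)*exp(3*I*pi/4)/2 in the final state. Key observation: steps 6-7 multiply out to the identity, so the circuit reduces to the remaining gates.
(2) The final state's coefficient on |01> equals -sqrt(2)*exp(I*pi/4)/2.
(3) In the final state, IY has expectation 0.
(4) A full measurement returns |00> with probability 0.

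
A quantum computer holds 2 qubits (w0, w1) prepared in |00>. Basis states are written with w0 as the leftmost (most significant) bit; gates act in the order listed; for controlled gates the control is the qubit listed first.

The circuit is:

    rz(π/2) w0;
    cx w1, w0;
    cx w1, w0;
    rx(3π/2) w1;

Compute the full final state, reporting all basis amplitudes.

After the circuit, the state carries amplitude sqrt(2)*exp(3*I*pi/4)/2 on |00>, -sqrt(2)*exp(I*pi/4)/2 on |01>, 0 on |10>, 0 on |11>.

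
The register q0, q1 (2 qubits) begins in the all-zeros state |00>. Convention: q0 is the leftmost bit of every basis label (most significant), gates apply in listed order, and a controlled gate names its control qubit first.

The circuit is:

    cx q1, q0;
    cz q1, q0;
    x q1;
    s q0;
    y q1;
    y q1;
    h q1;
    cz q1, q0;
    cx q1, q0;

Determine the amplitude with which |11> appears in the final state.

The final state's coefficient on |11> equals -sqrt(2)/2.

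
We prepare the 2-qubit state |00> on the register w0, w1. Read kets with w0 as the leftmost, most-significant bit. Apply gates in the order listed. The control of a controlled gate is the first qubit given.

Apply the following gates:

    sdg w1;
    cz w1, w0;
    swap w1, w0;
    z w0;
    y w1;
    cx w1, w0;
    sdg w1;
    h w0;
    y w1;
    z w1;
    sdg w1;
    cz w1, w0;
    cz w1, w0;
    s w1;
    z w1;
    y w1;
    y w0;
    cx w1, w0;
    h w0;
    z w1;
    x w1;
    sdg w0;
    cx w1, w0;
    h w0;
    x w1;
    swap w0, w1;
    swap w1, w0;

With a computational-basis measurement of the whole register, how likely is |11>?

The probability of measuring |11> is 1/2. Key observation: the block from step 9 through step 16 cancels to the identity and can be dropped.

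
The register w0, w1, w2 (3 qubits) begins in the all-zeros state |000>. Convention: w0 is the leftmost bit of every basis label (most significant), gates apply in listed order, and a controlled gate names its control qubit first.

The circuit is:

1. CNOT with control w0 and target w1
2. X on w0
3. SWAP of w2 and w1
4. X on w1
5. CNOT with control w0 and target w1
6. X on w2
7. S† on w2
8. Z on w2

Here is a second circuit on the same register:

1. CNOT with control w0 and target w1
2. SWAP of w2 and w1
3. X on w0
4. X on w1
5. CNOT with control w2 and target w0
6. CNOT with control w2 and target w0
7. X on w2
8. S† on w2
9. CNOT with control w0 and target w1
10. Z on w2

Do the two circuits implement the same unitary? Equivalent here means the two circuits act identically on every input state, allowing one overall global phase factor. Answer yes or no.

Yes — the two circuits implement the same unitary up to a global phase.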